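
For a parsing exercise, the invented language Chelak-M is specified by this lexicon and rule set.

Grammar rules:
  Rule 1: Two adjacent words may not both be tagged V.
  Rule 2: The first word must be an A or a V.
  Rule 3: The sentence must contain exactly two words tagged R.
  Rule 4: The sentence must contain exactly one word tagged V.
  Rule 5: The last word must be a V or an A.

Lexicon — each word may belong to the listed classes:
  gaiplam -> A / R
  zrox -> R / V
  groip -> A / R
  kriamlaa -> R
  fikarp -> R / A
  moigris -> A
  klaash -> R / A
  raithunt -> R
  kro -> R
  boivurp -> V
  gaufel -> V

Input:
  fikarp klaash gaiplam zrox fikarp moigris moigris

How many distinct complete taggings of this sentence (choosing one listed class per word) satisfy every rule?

3

Candidates per position — 1:fikarp {R,A}; 2:klaash {R,A}; 3:gaiplam {A,R}; 4:zrox {R,V}; 5:fikarp {R,A}; 6:moigris {A}; 7:moigris {A}.
There are 32 candidate sequences in total.
The sequences that satisfy every rule: A R A V R A A; A R R V A A A; A A R V R A A.
Count = 3.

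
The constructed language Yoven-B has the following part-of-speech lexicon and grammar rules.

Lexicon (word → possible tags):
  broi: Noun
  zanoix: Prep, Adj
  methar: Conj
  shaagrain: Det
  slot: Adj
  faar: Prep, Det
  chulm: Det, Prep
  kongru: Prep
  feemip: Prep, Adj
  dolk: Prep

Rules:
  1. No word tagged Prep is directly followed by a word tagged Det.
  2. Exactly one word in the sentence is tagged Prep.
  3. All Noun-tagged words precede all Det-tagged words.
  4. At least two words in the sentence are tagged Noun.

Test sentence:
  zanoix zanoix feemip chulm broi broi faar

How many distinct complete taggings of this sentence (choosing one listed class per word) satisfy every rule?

1

Candidates per position — 1:zanoix {Prep,Adj}; 2:zanoix {Prep,Adj}; 3:feemip {Prep,Adj}; 4:chulm {Det,Prep}; 5:broi {Noun}; 6:broi {Noun}; 7:faar {Prep,Det}.
There are 32 candidate sequences in total.
The sequences that satisfy every rule: Adj Adj Adj Prep Noun Noun Det.
Count = 1.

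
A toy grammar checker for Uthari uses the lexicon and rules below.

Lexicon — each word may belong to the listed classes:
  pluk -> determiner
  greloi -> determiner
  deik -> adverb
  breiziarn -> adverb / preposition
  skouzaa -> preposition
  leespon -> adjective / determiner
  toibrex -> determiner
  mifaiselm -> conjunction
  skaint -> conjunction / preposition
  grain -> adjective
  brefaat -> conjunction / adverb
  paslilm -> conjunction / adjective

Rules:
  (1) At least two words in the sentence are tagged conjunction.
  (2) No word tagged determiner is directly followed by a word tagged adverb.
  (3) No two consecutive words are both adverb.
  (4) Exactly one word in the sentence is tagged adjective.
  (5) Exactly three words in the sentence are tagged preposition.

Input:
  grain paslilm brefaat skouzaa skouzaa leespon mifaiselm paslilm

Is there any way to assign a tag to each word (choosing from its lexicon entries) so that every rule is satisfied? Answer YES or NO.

NO

Candidates per position — 1:grain {adjective}; 2:paslilm {conjunction,adjective}; 3:brefaat {conjunction,adverb}; 4:skouzaa {preposition}; 5:skouzaa {preposition}; 6:leespon {adjective,determiner}; 7:mifaiselm {conjunction}; 8:paslilm {conjunction,adjective}.
Rule 5 cannot be satisfied by any choice of tags from the lexicon.
So there is no consistent tagging.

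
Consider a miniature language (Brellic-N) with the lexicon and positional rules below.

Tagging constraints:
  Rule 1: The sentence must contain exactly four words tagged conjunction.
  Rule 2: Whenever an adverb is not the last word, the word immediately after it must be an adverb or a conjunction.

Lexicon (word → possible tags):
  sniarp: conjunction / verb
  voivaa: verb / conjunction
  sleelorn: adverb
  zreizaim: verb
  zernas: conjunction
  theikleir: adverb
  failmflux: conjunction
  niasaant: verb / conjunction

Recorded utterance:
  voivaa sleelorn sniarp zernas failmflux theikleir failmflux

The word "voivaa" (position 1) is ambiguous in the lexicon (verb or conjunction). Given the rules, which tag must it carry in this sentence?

verb

Candidates per position — 1:voivaa {verb,conjunction}; 2:sleelorn {adverb}; 3:sniarp {conjunction,verb}; 4:zernas {conjunction}; 5:failmflux {conjunction}; 6:theikleir {adverb}; 7:failmflux {conjunction}.
If word 3 were verb, no tagging could satisfy rule 2; so word 3 is conjunction.
If word 1 were conjunction, no tagging could satisfy rule 1; so word 1 is verb.
So the tagging must be: verb adverb conjunction conjunction conjunction adverb conjunction.
Check: rule 1 holds; rule 2 holds.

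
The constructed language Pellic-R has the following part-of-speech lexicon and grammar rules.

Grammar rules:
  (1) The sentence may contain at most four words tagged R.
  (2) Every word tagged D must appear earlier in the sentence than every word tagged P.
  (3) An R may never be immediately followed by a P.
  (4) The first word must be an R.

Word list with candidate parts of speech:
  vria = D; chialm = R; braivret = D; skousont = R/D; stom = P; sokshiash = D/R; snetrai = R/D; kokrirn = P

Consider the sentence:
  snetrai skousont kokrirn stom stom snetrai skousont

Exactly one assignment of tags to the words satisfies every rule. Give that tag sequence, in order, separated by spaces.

R D P P P R R

Candidates per position — 1:snetrai {R,D}; 2:skousont {R,D}; 3:kokrirn {P}; 4:stom {P}; 5:stom {P}; 6:snetrai {R,D}; 7:skousont {R,D}.
Word 1 cannot be D — rule 4 would then fail for every completion. It is R.
Word 2 cannot be R — rule 3 would then fail for every completion. It is D.
Word 6 cannot be D — rule 2 would then fail for every completion. It is R.
Word 7 cannot be D — rule 2 would then fail for every completion. It is R.
That leaves exactly one tagging: R D P P P R R.
Rule-by-rule: rule 1 holds; rule 2 holds; rule 3 holds; rule 4 holds.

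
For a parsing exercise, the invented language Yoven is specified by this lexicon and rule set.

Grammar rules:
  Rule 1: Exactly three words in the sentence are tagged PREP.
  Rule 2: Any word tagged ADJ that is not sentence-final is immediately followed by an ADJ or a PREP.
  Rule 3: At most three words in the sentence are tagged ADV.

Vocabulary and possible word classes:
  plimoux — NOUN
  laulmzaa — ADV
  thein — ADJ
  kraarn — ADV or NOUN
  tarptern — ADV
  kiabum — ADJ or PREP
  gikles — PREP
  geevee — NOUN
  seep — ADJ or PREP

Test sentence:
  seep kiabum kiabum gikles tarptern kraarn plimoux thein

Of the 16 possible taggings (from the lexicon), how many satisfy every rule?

6

Candidates per position — 1:seep {ADJ,PREP}; 2:kiabum {ADJ,PREP}; 3:kiabum {ADJ,PREP}; 4:gikles {PREP}; 5:tarptern {ADV}; 6:kraarn {ADV,NOUN}; 7:plimoux {NOUN}; 8:thein {ADJ}.
There are 16 candidate sequences in total.
Checking each against the rules leaves 6 sequences.
Count = 6.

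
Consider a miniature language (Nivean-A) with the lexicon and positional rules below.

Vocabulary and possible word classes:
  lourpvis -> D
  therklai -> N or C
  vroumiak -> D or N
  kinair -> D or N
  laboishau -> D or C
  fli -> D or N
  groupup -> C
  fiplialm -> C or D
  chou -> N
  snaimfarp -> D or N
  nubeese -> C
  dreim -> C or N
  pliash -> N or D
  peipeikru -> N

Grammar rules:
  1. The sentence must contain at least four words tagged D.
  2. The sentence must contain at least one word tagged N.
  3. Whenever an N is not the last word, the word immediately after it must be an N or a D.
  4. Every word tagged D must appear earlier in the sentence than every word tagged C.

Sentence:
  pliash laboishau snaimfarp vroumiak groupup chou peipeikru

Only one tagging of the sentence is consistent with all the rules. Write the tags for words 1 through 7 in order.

D D D D C N N

Candidates per position — 1:pliash {N,D}; 2:laboishau {D,C}; 3:snaimfarp {D,N}; 4:vroumiak {D,N}; 5:groupup {C}; 6:chou {N}; 7:peipeikru {N}.
Word 1 cannot be N — rule 1 would then fail for every completion. It is D.
Word 2 cannot be C — rule 1 would then fail for every completion. It is D.
Word 3 cannot be N — rule 1 would then fail for every completion. It is D.
Word 4 cannot be N — rule 1 would then fail for every completion. It is D.
That leaves exactly one tagging: D D D D C N N.
Check: rule 1 satisfied; rule 2 satisfied; rule 3 satisfied; rule 4 satisfied.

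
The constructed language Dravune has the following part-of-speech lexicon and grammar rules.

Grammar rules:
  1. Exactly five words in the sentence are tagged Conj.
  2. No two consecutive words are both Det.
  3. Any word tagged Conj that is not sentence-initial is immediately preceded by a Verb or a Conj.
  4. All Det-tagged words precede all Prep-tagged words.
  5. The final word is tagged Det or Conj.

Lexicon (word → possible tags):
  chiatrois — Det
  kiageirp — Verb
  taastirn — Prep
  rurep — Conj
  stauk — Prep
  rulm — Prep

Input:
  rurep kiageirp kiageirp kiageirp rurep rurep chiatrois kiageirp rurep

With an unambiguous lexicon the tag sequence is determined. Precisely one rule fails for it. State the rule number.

1

Fixed tagging: Conj Verb Verb Verb Conj Conj Det Verb Conj.
Applying the rules: R1 fail, R2 pass, R3 pass, R4 pass, R5 pass.
Only rule 1 fails.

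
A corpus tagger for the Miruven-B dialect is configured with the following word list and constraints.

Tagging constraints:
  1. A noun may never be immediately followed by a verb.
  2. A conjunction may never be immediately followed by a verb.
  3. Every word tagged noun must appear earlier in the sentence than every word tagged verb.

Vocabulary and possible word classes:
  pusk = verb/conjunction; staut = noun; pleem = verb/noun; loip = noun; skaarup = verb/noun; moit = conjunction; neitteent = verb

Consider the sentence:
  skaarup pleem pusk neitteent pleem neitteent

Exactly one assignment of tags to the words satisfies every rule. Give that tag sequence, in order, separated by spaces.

Candidates per position — 1:skaarup {verb,noun}; 2:pleem {verb,noun}; 3:pusk {verb,conjunction}; 4:neitteent {verb}; 5:pleem {verb,noun}; 6:neitteent {verb}.
Position 3: tagging it conjunction would leave rule 2 unsatisfiable, so it must be verb.
Position 5: tagging it noun would leave rule 1 unsatisfiable, so it must be verb.
Position 1: tagging it noun would leave rule 1 unsatisfiable, so it must be verb.
Position 2: tagging it noun would leave rule 1 unsatisfiable, so it must be verb.
So the tagging must be: verb verb verb verb verb verb.
Checking: rule 1 holds; rule 2 holds; rule 3 holds.

verb verb verb verb verb verb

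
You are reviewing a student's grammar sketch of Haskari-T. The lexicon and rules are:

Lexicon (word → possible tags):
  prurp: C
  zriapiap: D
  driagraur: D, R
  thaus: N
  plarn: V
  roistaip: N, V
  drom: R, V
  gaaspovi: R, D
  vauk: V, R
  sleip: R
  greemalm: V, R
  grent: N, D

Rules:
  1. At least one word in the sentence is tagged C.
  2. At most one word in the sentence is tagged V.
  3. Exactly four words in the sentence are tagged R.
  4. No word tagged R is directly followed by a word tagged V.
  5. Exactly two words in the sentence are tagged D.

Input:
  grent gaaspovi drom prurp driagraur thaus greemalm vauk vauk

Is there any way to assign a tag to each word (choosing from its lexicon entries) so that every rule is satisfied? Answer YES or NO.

Candidates per position — 1:grent {N,D}; 2:gaaspovi {R,D}; 3:drom {R,V}; 4:prurp {C}; 5:driagraur {D,R}; 6:thaus {N}; 7:greemalm {V,R}; 8:vauk {V,R}; 9:vauk {V,R}.
One satisfying assignment: D R R C D N V R R.
Checking: rule 1 ok; rule 2 ok; rule 3 ok; rule 4 ok; rule 5 ok.

YES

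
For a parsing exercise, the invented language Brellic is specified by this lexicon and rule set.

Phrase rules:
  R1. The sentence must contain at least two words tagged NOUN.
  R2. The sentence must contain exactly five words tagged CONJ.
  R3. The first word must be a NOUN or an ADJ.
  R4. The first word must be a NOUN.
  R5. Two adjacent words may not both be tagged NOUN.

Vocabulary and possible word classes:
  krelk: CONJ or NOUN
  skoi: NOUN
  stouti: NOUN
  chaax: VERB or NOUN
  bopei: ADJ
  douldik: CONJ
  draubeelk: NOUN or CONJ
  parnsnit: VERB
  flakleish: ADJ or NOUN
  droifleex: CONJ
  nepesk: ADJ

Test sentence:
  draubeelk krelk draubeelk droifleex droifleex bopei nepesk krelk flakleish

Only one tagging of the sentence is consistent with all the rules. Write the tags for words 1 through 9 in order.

NOUN CONJ CONJ CONJ CONJ ADJ ADJ CONJ NOUN

Candidates per position — 1:draubeelk {NOUN,CONJ}; 2:krelk {CONJ,NOUN}; 3:draubeelk {NOUN,CONJ}; 4:droifleex {CONJ}; 5:droifleex {CONJ}; 6:bopei {ADJ}; 7:nepesk {ADJ}; 8:krelk {CONJ,NOUN}; 9:flakleish {ADJ,NOUN}.
At position 1, choosing CONJ makes rule 3 impossible to satisfy; hence NOUN.
At position 2, choosing NOUN makes rule 2 impossible to satisfy; hence CONJ.
At position 3, choosing NOUN makes rule 2 impossible to satisfy; hence CONJ.
At position 8, choosing NOUN makes rule 2 impossible to satisfy; hence CONJ.
At position 9, choosing ADJ makes rule 1 impossible to satisfy; hence NOUN.
That leaves exactly one tagging: NOUN CONJ CONJ CONJ CONJ ADJ ADJ CONJ NOUN.
Check: rule 1 ✓; rule 2 ✓; rule 3 ✓; rule 4 ✓; rule 5 ✓.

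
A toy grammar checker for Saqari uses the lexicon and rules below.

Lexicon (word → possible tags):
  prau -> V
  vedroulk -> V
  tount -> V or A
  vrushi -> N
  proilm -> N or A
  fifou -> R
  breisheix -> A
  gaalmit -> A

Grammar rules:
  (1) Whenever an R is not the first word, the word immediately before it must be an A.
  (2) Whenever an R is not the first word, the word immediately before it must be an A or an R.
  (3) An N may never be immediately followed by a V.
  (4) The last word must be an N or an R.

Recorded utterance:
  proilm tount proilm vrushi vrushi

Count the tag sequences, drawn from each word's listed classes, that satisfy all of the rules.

6

Candidates per position — 1:proilm {N,A}; 2:tount {V,A}; 3:proilm {N,A}; 4:vrushi {N}; 5:vrushi {N}.
There are 8 candidate sequences in total.
Checking each against the rules leaves 6 sequences.
Count = 6.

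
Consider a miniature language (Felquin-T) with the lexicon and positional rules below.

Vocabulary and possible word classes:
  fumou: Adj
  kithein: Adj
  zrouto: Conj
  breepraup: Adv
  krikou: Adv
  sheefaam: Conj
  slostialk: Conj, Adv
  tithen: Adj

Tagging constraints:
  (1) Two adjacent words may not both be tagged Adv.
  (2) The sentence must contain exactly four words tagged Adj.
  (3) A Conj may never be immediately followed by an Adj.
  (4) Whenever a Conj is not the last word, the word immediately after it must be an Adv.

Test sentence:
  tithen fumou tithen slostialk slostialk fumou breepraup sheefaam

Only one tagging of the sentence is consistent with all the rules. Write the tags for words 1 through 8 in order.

Adj Adj Adj Conj Adv Adj Adv Conj

Candidates per position — 1:tithen {Adj}; 2:fumou {Adj}; 3:tithen {Adj}; 4:slostialk {Conj,Adv}; 5:slostialk {Conj,Adv}; 6:fumou {Adj}; 7:breepraup {Adv}; 8:sheefaam {Conj}.
Word 5 cannot be Conj — rule 3 would then fail for every completion. It is Adv.
Word 4 cannot be Adv — rule 1 would then fail for every completion. It is Conj.
So the tagging must be: Adj Adj Adj Conj Adv Adj Adv Conj.
Checking: rule 1 satisfied; rule 2 satisfied; rule 3 satisfied; rule 4 satisfied.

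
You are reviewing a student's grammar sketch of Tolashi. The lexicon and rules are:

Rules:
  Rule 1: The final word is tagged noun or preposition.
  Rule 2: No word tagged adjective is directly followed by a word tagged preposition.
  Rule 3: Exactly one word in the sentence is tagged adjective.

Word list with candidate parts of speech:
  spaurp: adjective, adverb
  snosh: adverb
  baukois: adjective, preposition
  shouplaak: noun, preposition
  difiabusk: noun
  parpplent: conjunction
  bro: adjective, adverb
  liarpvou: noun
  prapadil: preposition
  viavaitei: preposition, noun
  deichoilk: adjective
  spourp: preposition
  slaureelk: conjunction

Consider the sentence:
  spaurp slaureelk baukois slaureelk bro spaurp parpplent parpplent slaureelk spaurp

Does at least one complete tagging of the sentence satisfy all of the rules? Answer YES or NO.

NO

Candidates per position — 1:spaurp {adjective,adverb}; 2:slaureelk {conjunction}; 3:baukois {adjective,preposition}; 4:slaureelk {conjunction}; 5:bro {adjective,adverb}; 6:spaurp {adjective,adverb}; 7:parpplent {conjunction}; 8:parpplent {conjunction}; 9:slaureelk {conjunction}; 10:spaurp {adjective,adverb}.
Rule 1 cannot be satisfied by any choice of tags from the lexicon.
So there is no consistent tagging.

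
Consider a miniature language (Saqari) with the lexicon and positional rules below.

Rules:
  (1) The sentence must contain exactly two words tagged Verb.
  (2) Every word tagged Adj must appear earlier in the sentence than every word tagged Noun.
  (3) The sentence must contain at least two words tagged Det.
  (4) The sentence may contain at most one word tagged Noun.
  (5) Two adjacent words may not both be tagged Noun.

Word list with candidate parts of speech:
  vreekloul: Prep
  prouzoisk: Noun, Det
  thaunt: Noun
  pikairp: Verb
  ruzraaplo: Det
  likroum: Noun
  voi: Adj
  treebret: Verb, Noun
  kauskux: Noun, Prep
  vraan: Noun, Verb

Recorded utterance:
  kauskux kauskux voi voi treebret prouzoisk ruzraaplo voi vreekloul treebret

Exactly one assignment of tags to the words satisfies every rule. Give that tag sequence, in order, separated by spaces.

Candidates per position — 1:kauskux {Noun,Prep}; 2:kauskux {Noun,Prep}; 3:voi {Adj}; 4:voi {Adj}; 5:treebret {Verb,Noun}; 6:prouzoisk {Noun,Det}; 7:ruzraaplo {Det}; 8:voi {Adj}; 9:vreekloul {Prep}; 10:treebret {Verb,Noun}.
If word 1 were Noun, no tagging could satisfy rule 2; so word 1 is Prep.
If word 2 were Noun, no tagging could satisfy rule 2; so word 2 is Prep.
If word 5 were Noun, no tagging could satisfy rule 1; so word 5 is Verb.
If word 6 were Noun, no tagging could satisfy rule 2; so word 6 is Det.
If word 10 were Noun, no tagging could satisfy rule 1; so word 10 is Verb.
That leaves exactly one tagging: Prep Prep Adj Adj Verb Det Det Adj Prep Verb.
Rule-by-rule: rule 1 holds; rule 2 holds; rule 3 holds; rule 4 holds; rule 5 holds.

Prep Prep Adj Adj Verb Det Det Adj Prep Verb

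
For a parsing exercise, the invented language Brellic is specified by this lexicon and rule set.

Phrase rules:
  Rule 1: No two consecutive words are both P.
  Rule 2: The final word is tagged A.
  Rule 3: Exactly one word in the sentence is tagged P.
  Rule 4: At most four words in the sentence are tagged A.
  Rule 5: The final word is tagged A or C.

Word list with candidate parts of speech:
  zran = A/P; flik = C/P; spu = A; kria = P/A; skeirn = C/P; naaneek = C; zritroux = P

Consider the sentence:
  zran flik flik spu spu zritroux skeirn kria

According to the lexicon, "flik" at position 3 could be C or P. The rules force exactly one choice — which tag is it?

C

Candidates per position — 1:zran {A,P}; 2:flik {C,P}; 3:flik {C,P}; 4:spu {A}; 5:spu {A}; 6:zritroux {P}; 7:skeirn {C,P}; 8:kria {P,A}.
Position 1: tagging it P would leave rule 3 unsatisfiable, so it must be A.
Position 2: tagging it P would leave rule 3 unsatisfiable, so it must be C.
Position 3: tagging it P would leave rule 3 unsatisfiable, so it must be C.
Position 7: tagging it P would leave rule 1 unsatisfiable, so it must be C.
Position 8: tagging it P would leave rule 2 unsatisfiable, so it must be A.
The only consistent sequence is: A C C A A P C A.
Rule-by-rule: rule 1 ✓; rule 2 ✓; rule 3 ✓; rule 4 ✓; rule 5 ✓.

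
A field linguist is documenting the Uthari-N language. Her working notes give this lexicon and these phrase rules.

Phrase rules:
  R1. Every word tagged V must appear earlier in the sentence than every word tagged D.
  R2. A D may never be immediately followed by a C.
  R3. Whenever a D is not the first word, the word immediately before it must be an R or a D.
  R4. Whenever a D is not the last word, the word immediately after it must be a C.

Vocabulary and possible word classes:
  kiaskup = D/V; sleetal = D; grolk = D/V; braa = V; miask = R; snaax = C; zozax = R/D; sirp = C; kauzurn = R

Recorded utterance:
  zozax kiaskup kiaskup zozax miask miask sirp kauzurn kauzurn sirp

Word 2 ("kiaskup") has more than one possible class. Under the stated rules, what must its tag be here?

V

Candidates per position — 1:zozax {R,D}; 2:kiaskup {D,V}; 3:kiaskup {D,V}; 4:zozax {R,D}; 5:miask {R}; 6:miask {R}; 7:sirp {C}; 8:kauzurn {R}; 9:kauzurn {R}; 10:sirp {C}.
At position 1, choosing D makes rule 4 impossible to satisfy; hence R.
At position 2, choosing D makes rule 4 impossible to satisfy; hence V.
At position 3, choosing D makes rule 3 impossible to satisfy; hence V.
At position 4, choosing D makes rule 3 impossible to satisfy; hence R.
That leaves exactly one tagging: R V V R R R C R R C.
Checking: rule 1 ✓; rule 2 ✓; rule 3 ✓; rule 4 ✓.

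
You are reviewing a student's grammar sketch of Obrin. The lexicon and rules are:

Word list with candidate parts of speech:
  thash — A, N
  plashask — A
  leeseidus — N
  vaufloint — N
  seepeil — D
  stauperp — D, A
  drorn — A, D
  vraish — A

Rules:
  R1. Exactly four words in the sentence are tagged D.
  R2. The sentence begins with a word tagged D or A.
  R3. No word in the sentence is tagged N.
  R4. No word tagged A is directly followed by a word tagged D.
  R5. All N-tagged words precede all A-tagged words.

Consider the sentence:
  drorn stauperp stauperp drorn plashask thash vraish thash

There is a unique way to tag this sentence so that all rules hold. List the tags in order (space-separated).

Candidates per position — 1:drorn {A,D}; 2:stauperp {D,A}; 3:stauperp {D,A}; 4:drorn {A,D}; 5:plashask {A}; 6:thash {A,N}; 7:vraish {A}; 8:thash {A,N}.
Position 1: A is ruled out by rule 1; that leaves D.
Position 2: A is ruled out by rule 1; that leaves D.
Position 3: A is ruled out by rule 1; that leaves D.
Position 4: A is ruled out by rule 1; that leaves D.
Position 6: N is ruled out by rule 3; that leaves A.
Position 8: N is ruled out by rule 3; that leaves A.
The unique satisfying tagging is: D D D D A A A A.
Check: rule 1 ✓; rule 2 ✓; rule 3 ✓; rule 4 ✓; rule 5 ✓.

D D D D A A A A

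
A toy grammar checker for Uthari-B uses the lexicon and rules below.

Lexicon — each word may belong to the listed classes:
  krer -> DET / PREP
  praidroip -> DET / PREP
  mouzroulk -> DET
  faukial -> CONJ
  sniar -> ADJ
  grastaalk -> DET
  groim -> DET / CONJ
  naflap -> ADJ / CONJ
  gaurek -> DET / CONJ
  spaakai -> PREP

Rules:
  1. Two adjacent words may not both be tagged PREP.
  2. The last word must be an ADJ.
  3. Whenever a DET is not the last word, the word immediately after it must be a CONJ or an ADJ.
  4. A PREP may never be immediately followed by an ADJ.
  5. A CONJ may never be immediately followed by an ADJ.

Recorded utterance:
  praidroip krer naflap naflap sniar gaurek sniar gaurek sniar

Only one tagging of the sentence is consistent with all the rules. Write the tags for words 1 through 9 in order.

Candidates per position — 1:praidroip {DET,PREP}; 2:krer {DET,PREP}; 3:naflap {ADJ,CONJ}; 4:naflap {ADJ,CONJ}; 5:sniar {ADJ}; 6:gaurek {DET,CONJ}; 7:sniar {ADJ}; 8:gaurek {DET,CONJ}; 9:sniar {ADJ}.
Position 1: DET is ruled out by rule 3; that leaves PREP.
Position 2: PREP is ruled out by rule 1; that leaves DET.
Position 3: CONJ is ruled out by rule 5; that leaves ADJ.
Position 4: CONJ is ruled out by rule 5; that leaves ADJ.
Position 6: CONJ is ruled out by rule 5; that leaves DET.
Position 8: CONJ is ruled out by rule 5; that leaves DET.
The unique satisfying tagging is: PREP DET ADJ ADJ ADJ DET ADJ DET ADJ.
Checking: rule 1 ok; rule 2 ok; rule 3 ok; rule 4 ok; rule 5 ok.

PREP DET ADJ ADJ ADJ DET ADJ DET ADJ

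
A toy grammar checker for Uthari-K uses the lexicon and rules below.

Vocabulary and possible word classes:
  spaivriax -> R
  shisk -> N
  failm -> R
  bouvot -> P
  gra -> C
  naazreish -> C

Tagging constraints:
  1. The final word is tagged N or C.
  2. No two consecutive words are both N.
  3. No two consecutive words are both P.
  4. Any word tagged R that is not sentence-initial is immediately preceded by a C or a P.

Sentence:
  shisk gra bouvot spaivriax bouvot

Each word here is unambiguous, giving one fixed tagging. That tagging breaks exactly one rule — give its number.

Fixed tagging: N C P R P.
Checking each rule: R1 fail, R2 pass, R3 pass, R4 pass.
Only rule 1 fails.

1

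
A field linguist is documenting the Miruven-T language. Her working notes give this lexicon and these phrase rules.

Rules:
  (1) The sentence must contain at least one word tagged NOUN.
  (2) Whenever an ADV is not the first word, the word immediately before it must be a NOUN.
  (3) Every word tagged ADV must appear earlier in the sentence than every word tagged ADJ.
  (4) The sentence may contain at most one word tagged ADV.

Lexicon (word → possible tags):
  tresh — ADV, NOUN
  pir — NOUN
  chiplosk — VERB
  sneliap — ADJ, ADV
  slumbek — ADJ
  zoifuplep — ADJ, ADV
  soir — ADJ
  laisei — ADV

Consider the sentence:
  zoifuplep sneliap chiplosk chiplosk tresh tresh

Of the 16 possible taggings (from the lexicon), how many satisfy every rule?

Candidates per position — 1:zoifuplep {ADJ,ADV}; 2:sneliap {ADJ,ADV}; 3:chiplosk {VERB}; 4:chiplosk {VERB}; 5:tresh {ADV,NOUN}; 6:tresh {ADV,NOUN}.
There are 16 candidate sequences in total.
The sequences that satisfy every rule: ADJ ADJ VERB VERB NOUN NOUN; ADV ADJ VERB VERB NOUN NOUN.
Count = 2.

2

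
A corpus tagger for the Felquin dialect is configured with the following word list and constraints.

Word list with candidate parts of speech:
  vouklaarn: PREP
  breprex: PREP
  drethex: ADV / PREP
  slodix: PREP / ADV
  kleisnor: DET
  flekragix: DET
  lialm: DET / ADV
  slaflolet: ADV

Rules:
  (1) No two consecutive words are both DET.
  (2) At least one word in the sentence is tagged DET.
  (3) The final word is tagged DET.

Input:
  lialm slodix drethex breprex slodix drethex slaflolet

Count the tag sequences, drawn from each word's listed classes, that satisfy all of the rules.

Candidates per position — 1:lialm {DET,ADV}; 2:slodix {PREP,ADV}; 3:drethex {ADV,PREP}; 4:breprex {PREP}; 5:slodix {PREP,ADV}; 6:drethex {ADV,PREP}; 7:slaflolet {ADV}.
There are 32 candidate sequences in total.
Rule 3 cannot be satisfied by any choice of tags from the lexicon.
So there is no consistent tagging.
Count = 0.

0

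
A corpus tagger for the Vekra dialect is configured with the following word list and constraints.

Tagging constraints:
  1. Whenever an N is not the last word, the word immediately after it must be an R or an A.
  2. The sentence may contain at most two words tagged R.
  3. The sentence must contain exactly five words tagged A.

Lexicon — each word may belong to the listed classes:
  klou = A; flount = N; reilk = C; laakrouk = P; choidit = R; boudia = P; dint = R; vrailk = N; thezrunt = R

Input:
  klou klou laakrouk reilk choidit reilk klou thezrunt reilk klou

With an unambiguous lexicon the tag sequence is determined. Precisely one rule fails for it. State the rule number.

Fixed tagging: A A P C R C A R C A.
Checking each rule: R1 ✓, R2 ✓, R3 ✗.
Only rule 3 fails.

3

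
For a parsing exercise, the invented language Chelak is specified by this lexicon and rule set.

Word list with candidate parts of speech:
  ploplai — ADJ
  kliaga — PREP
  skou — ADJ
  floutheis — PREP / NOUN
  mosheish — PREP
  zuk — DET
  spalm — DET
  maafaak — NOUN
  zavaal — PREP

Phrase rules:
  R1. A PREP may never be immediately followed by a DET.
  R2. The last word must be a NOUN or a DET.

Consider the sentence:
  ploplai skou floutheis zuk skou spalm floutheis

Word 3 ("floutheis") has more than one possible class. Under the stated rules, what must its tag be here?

Candidates per position — 1:ploplai {ADJ}; 2:skou {ADJ}; 3:floutheis {PREP,NOUN}; 4:zuk {DET}; 5:skou {ADJ}; 6:spalm {DET}; 7:floutheis {PREP,NOUN}.
Position 3: tagging it PREP would leave rule 1 unsatisfiable, so it must be NOUN.
Position 7: tagging it PREP would leave rule 2 unsatisfiable, so it must be NOUN.
That leaves exactly one tagging: ADJ ADJ NOUN DET ADJ DET NOUN.
Verifying each rule — rule 1 holds; rule 2 holds.

NOUN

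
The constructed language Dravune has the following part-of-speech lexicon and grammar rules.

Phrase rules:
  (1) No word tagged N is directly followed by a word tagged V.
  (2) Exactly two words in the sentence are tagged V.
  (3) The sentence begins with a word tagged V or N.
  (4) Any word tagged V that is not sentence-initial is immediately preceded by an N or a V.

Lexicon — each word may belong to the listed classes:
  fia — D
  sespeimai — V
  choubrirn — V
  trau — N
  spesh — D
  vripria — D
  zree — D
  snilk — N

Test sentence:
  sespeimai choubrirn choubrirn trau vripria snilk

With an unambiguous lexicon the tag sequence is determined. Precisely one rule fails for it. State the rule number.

2

Fixed tagging: V V V N D N.
Applying the rules: R1 ok, R2 fails, R3 ok, R4 ok.
Only rule 2 fails.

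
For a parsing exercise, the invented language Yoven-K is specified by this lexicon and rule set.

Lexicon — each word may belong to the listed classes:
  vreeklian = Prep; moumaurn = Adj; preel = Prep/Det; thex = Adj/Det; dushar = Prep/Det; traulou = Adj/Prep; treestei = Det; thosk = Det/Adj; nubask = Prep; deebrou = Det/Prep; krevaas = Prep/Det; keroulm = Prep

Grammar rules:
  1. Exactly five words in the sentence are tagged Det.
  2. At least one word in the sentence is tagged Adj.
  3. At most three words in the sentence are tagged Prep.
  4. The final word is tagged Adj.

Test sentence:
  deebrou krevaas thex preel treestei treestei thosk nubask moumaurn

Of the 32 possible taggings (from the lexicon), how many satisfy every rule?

10

Candidates per position — 1:deebrou {Det,Prep}; 2:krevaas {Prep,Det}; 3:thex {Adj,Det}; 4:preel {Prep,Det}; 5:treestei {Det}; 6:treestei {Det}; 7:thosk {Det,Adj}; 8:nubask {Prep}; 9:moumaurn {Adj}.
There are 32 candidate sequences in total.
Checking each against the rules leaves 10 sequences.
Count = 10.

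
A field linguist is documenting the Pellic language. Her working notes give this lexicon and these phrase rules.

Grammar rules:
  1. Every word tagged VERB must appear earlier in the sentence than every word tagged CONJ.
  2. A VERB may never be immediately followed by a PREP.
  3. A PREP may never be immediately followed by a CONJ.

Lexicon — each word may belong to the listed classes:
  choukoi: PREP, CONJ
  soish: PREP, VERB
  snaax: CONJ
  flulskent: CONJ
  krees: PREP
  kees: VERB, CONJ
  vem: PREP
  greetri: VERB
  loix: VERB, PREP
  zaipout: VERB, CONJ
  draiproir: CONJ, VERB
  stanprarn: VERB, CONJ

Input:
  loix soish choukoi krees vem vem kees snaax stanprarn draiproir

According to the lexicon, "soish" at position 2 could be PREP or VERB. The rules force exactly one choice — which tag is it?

Candidates per position — 1:loix {VERB,PREP}; 2:soish {PREP,VERB}; 3:choukoi {PREP,CONJ}; 4:krees {PREP}; 5:vem {PREP}; 6:vem {PREP}; 7:kees {VERB,CONJ}; 8:snaax {CONJ}; 9:stanprarn {VERB,CONJ}; 10:draiproir {CONJ,VERB}.
Word 7 cannot be CONJ — rule 3 would then fail for every completion. It is VERB.
Word 9 cannot be VERB — rule 1 would then fail for every completion. It is CONJ.
Word 10 cannot be VERB — rule 1 would then fail for every completion. It is CONJ.
Word 3 cannot be CONJ — rule 1 would then fail for every completion. It is PREP.
Word 1 cannot be VERB — rule 2 would then fail for every completion. It is PREP.
Word 2 cannot be VERB — rule 2 would then fail for every completion. It is PREP.
So the tagging must be: PREP PREP PREP PREP PREP PREP VERB CONJ CONJ CONJ.
Checking: rule 1 ok; rule 2 ok; rule 3 ok.

PREP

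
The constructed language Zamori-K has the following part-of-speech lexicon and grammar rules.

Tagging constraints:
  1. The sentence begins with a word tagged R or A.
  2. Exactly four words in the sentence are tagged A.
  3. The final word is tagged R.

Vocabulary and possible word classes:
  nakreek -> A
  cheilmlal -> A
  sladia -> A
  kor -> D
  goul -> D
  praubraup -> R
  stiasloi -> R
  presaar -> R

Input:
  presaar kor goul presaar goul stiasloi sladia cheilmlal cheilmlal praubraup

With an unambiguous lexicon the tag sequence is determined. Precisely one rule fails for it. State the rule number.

Fixed tagging: R D D R D R A A A R.
Applying the rules: R1 ok, R2 fails, R3 ok.
Only rule 2 fails.

2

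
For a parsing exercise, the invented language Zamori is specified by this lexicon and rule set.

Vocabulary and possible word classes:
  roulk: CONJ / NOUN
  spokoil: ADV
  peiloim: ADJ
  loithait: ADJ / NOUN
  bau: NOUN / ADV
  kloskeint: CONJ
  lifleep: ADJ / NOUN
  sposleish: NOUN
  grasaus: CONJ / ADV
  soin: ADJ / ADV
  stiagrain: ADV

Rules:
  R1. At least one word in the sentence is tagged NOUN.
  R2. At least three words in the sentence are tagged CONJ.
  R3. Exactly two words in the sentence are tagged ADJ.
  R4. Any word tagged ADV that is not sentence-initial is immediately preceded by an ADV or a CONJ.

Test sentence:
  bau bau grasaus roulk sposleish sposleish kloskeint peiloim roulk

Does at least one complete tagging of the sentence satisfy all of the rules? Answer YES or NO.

NO

Candidates per position — 1:bau {NOUN,ADV}; 2:bau {NOUN,ADV}; 3:grasaus {CONJ,ADV}; 4:roulk {CONJ,NOUN}; 5:sposleish {NOUN}; 6:sposleish {NOUN}; 7:kloskeint {CONJ}; 8:peiloim {ADJ}; 9:roulk {CONJ,NOUN}.
Rule 3 cannot be satisfied by any choice of tags from the lexicon.
So there is no consistent tagging.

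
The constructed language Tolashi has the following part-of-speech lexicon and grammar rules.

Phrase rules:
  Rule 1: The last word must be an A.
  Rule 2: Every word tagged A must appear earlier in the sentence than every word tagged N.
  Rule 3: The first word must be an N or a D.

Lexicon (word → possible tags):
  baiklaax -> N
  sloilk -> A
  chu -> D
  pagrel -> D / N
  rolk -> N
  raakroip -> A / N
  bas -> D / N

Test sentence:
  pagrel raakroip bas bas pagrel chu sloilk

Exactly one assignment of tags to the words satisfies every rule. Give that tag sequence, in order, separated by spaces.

D A D D D D A

Candidates per position — 1:pagrel {D,N}; 2:raakroip {A,N}; 3:bas {D,N}; 4:bas {D,N}; 5:pagrel {D,N}; 6:chu {D}; 7:sloilk {A}.
Position 1: N is ruled out by rule 2; that leaves D.
Position 2: N is ruled out by rule 2; that leaves A.
Position 3: N is ruled out by rule 2; that leaves D.
Position 4: N is ruled out by rule 2; that leaves D.
Position 5: N is ruled out by rule 2; that leaves D.
The only consistent sequence is: D A D D D D A.
Verifying each rule — rule 1 holds; rule 2 holds; rule 3 holds.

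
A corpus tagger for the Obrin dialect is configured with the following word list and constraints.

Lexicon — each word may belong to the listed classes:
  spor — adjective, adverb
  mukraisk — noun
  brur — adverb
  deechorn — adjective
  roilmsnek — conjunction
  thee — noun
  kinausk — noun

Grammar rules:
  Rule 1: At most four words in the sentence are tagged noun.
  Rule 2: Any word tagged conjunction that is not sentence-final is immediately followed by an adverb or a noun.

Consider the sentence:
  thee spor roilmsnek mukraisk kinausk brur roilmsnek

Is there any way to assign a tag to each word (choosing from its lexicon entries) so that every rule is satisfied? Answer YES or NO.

YES

Candidates per position — 1:thee {noun}; 2:spor {adjective,adverb}; 3:roilmsnek {conjunction}; 4:mukraisk {noun}; 5:kinausk {noun}; 6:brur {adverb}; 7:roilmsnek {conjunction}.
One satisfying assignment: noun adverb conjunction noun noun adverb conjunction.
Check: rule 1 holds; rule 2 holds.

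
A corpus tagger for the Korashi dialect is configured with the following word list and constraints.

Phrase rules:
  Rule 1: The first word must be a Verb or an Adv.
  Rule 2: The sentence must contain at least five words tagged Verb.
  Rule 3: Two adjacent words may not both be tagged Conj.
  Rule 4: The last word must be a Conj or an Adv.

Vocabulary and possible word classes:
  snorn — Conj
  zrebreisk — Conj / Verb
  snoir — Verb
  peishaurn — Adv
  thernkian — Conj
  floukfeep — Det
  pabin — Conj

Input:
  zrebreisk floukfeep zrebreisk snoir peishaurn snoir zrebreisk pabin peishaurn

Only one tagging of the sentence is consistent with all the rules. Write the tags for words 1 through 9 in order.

Candidates per position — 1:zrebreisk {Conj,Verb}; 2:floukfeep {Det}; 3:zrebreisk {Conj,Verb}; 4:snoir {Verb}; 5:peishaurn {Adv}; 6:snoir {Verb}; 7:zrebreisk {Conj,Verb}; 8:pabin {Conj}; 9:peishaurn {Adv}.
If word 1 were Conj, no tagging could satisfy rule 1; so word 1 is Verb.
If word 3 were Conj, no tagging could satisfy rule 2; so word 3 is Verb.
If word 7 were Conj, no tagging could satisfy rule 2; so word 7 is Verb.
The only consistent sequence is: Verb Det Verb Verb Adv Verb Verb Conj Adv.
Rule-by-rule: rule 1 satisfied; rule 2 satisfied; rule 3 satisfied; rule 4 satisfied.

Verb Det Verb Verb Adv Verb Verb Conj Adv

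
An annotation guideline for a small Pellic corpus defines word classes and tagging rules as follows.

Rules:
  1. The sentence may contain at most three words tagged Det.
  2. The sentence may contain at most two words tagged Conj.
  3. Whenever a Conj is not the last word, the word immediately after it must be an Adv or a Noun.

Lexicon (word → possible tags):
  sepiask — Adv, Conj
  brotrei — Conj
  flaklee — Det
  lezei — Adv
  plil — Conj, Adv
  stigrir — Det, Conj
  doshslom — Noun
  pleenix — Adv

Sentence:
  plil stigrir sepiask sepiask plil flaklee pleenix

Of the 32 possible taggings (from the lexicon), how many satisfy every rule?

5

Candidates per position — 1:plil {Conj,Adv}; 2:stigrir {Det,Conj}; 3:sepiask {Adv,Conj}; 4:sepiask {Adv,Conj}; 5:plil {Conj,Adv}; 6:flaklee {Det}; 7:pleenix {Adv}.
There are 32 candidate sequences in total.
The sequences that satisfy every rule: Adv Det Adv Adv Adv Det Adv; Adv Det Adv Conj Adv Det Adv; Adv Det Conj Adv Adv Det Adv; Adv Conj Adv Adv Adv Det Adv; Adv Conj Adv Conj Adv Det Adv.
Count = 5.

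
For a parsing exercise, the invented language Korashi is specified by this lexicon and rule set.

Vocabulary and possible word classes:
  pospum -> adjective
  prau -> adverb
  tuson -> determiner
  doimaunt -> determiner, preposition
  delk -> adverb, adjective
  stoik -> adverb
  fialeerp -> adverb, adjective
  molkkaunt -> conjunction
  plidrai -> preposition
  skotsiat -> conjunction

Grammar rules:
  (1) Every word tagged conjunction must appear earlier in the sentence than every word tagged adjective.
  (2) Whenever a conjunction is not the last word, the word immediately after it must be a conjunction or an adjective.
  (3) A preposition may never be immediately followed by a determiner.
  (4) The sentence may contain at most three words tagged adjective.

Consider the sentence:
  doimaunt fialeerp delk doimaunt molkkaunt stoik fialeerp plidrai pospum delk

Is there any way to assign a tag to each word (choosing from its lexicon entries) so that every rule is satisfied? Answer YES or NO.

Candidates per position — 1:doimaunt {determiner,preposition}; 2:fialeerp {adverb,adjective}; 3:delk {adverb,adjective}; 4:doimaunt {determiner,preposition}; 5:molkkaunt {conjunction}; 6:stoik {adverb}; 7:fialeerp {adverb,adjective}; 8:plidrai {preposition}; 9:pospum {adjective}; 10:delk {adverb,adjective}.
Rule 2 cannot be satisfied by any choice of tags from the lexicon.
So there is no consistent tagging.

NO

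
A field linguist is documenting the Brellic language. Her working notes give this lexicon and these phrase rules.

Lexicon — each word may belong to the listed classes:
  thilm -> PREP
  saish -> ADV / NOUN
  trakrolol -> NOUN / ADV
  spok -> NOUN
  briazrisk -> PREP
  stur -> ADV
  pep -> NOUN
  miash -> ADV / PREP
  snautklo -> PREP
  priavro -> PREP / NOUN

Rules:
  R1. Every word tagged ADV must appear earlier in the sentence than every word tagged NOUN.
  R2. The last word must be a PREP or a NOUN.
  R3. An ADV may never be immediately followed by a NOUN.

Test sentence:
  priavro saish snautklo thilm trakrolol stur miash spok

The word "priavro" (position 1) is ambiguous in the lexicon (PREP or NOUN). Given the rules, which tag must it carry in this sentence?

PREP

Candidates per position — 1:priavro {PREP,NOUN}; 2:saish {ADV,NOUN}; 3:snautklo {PREP}; 4:thilm {PREP}; 5:trakrolol {NOUN,ADV}; 6:stur {ADV}; 7:miash {ADV,PREP}; 8:spok {NOUN}.
Word 1 cannot be NOUN — rule 1 would then fail for every completion. It is PREP.
Word 2 cannot be NOUN — rule 1 would then fail for every completion. It is ADV.
Word 5 cannot be NOUN — rule 1 would then fail for every completion. It is ADV.
Word 7 cannot be ADV — rule 3 would then fail for every completion. It is PREP.
That leaves exactly one tagging: PREP ADV PREP PREP ADV ADV PREP NOUN.
Rule-by-rule: rule 1 ✓; rule 2 ✓; rule 3 ✓.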